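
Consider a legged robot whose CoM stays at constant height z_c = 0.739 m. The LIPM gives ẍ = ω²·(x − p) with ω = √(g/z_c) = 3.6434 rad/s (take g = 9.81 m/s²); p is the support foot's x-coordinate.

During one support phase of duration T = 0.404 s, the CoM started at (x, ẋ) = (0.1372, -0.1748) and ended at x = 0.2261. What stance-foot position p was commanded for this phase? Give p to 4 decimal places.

p = -0.0081

ωT = 3.6434·0.404 = 1.471934; cosh(ωT) = 2.293567, sinh(ωT) = 2.064086
x(T) = p + (x₀−p)·cosh(ωT) + (ẋ₀/ω)·sinh(ωT) ⇒ p·(1 − cosh) = x(T) − x₀·cosh − (ẋ₀/ω)·sinh
numerator   = 0.2261 − (0.1372)·2.293567 − (-0.1748/3.6434)·2.064086 = 0.010452
denominator = 1 − 2.293567 = -1.293567
p = 0.010452 / -1.293567 = -0.0081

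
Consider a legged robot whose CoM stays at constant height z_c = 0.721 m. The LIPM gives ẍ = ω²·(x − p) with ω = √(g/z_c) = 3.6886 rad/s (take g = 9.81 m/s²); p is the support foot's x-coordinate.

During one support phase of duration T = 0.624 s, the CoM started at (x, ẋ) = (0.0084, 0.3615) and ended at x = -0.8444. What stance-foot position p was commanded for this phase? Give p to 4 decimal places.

p = 0.3390

ωT = 3.6886·0.624 = 2.301686; cosh(ωT) = 5.045554, sinh(ωT) = 4.945464
x(T) = p + (x₀−p)·cosh(ωT) + (ẋ₀/ω)·sinh(ωT) ⇒ p·(1 − cosh) = x(T) − x₀·cosh − (ẋ₀/ω)·sinh
numerator   = -0.8444 − (0.0084)·5.045554 − (0.3615/3.6886)·4.945464 = -1.371461
denominator = 1 − 5.045554 = -4.045554
p = -1.371461 / -4.045554 = 0.3390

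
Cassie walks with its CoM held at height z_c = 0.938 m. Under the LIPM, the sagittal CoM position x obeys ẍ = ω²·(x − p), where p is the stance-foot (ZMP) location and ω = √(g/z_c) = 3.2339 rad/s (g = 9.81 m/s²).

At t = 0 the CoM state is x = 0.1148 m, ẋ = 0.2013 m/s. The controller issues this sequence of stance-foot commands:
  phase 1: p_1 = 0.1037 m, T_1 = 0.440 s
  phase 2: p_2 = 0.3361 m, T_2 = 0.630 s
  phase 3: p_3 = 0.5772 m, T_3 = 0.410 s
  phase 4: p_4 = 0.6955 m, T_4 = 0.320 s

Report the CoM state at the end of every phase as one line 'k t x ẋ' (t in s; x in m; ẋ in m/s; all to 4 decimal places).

1 0.4400 0.2497 0.5120
2 1.0700 0.5960 0.9437
3 1.4800 1.1258 2.0086
4 1.8000 2.1413 4.8948

phase 1: p=0.1037, T=0.440, ωT=1.422916, cosh=2.195106, sinh=1.954096; start (x,ẋ)=(0.114800, 0.201300) → end (x,ẋ)=(0.249702, 0.512020)
phase 2: p=0.3361, T=0.630, ωT=2.037357, cosh=3.900341, sinh=3.769968; start (x,ẋ)=(0.249702, 0.512020) → end (x,ẋ)=(0.596013, 0.943712)
phase 3: p=0.5772, T=0.410, ωT=1.325899, cosh=2.015567, sinh=1.750002; start (x,ẋ)=(0.596013, 0.943712) → end (x,ẋ)=(1.125802, 2.008582)
phase 4: p=0.6955, T=0.320, ωT=1.034848, cosh=1.584979, sinh=1.229699; start (x,ẋ)=(1.125802, 2.008582) → end (x,ẋ)=(2.141288, 4.894752)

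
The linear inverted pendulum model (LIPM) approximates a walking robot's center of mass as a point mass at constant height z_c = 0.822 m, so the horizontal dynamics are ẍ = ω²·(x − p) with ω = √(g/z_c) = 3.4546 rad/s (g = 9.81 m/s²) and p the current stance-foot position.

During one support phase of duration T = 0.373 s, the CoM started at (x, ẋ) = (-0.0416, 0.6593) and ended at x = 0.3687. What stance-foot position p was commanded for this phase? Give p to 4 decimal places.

p = -0.1366

ωT = 3.4546·0.373 = 1.288566; cosh(ωT) = 1.951623, sinh(ωT) = 1.675957
x(T) = p + (x₀−p)·cosh(ωT) + (ẋ₀/ω)·sinh(ωT) ⇒ p·(1 − cosh) = x(T) − x₀·cosh − (ẋ₀/ω)·sinh
numerator   = 0.3687 − (-0.0416)·1.951623 − (0.6593/3.4546)·1.675957 = 0.130036
denominator = 1 − 1.951623 = -0.951623
p = 0.130036 / -0.951623 = -0.1366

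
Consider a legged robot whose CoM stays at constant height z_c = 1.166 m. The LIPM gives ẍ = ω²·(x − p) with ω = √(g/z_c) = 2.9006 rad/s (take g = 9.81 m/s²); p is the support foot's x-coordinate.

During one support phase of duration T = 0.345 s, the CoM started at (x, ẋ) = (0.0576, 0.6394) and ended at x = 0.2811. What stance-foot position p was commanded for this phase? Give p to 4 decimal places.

p = 0.1234

ωT = 2.9006·0.345 = 1.000707; cosh(ωT) = 1.543912, sinh(ωT) = 1.176292
x(T) = p + (x₀−p)·cosh(ωT) + (ẋ₀/ω)·sinh(ωT) ⇒ p·(1 − cosh) = x(T) − x₀·cosh − (ẋ₀/ω)·sinh
numerator   = 0.2811 − (0.0576)·1.543912 − (0.6394/2.9006)·1.176292 = -0.067128
denominator = 1 − 1.543912 = -0.543912
p = -0.067128 / -0.543912 = 0.1234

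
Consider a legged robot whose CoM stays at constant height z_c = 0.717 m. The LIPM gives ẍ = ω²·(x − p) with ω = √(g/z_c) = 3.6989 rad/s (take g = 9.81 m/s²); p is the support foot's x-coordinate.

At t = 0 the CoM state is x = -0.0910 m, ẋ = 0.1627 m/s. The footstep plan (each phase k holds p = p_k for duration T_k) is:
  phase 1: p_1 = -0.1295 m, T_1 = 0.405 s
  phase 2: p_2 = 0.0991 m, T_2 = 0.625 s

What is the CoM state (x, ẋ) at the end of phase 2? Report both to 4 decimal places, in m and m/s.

phase 1: p=-0.1295, T=0.405, ωT=1.498055, cosh=2.348272, sinh=2.124707; start (x,ẋ)=(-0.091000, 0.162700) → end (x,ẋ)=(0.054366, 0.684638)
phase 2: p=0.0991, T=0.625, ωT=2.311813, cosh=5.095891, sinh=4.996810; start (x,ẋ)=(0.054366, 0.684638) → end (x,ẋ)=(0.796012, 2.662036)

x = 0.7960, ẋ = 2.6620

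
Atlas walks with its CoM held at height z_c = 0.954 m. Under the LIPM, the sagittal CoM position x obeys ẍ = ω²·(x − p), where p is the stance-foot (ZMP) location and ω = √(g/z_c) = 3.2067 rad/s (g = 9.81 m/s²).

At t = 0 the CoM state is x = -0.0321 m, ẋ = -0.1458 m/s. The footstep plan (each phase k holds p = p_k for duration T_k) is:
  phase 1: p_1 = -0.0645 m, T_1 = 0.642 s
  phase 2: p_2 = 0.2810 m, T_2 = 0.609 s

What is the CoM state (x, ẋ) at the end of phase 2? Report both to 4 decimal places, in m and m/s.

phase 1: p=-0.0645, T=0.642, ωT=2.058701, cosh=3.981704, sinh=3.854084; start (x,ẋ)=(-0.032100, -0.145800) → end (x,ẋ)=(-0.110728, -0.180104)
phase 2: p=0.2810, T=0.609, ωT=1.952880, cosh=3.595413, sinh=3.453548; start (x,ẋ)=(-0.110728, -0.180104) → end (x,ẋ)=(-1.321391, -4.985734)

x = -1.3214, ẋ = -4.9857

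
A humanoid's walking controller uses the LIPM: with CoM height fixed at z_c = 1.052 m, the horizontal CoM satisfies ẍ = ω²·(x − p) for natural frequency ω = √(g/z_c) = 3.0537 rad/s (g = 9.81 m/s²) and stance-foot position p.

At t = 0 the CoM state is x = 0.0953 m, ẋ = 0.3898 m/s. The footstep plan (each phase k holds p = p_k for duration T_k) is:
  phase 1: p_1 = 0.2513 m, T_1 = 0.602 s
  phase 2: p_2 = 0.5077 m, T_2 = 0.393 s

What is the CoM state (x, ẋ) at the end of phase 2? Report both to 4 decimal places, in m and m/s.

phase 1: p=0.2513, T=0.602, ωT=1.838327, cosh=3.222549, sinh=3.063466; start (x,ẋ)=(0.095300, 0.389800) → end (x,ẋ)=(0.139629, -0.203216)
phase 2: p=0.5077, T=0.393, ωT=1.200104, cosh=1.810813, sinh=1.509650; start (x,ẋ)=(0.139629, -0.203216) → end (x,ẋ)=(-0.259271, -2.064800)

x = -0.2593, ẋ = -2.0648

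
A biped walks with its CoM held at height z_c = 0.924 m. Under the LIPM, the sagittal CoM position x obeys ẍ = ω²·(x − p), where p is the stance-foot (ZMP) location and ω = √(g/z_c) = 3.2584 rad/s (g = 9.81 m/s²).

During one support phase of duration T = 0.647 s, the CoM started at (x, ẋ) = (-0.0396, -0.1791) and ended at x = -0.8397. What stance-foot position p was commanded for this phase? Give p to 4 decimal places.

ωT = 3.2584·0.647 = 2.108185; cosh(ωT) = 4.177370, sinh(ωT) = 4.055912
x(T) = p + (x₀−p)·cosh(ωT) + (ẋ₀/ω)·sinh(ωT) ⇒ p·(1 − cosh) = x(T) − x₀·cosh − (ẋ₀/ω)·sinh
numerator   = -0.8397 − (-0.0396)·4.177370 − (-0.1791/3.2584)·4.055912 = -0.451340
denominator = 1 − 4.177370 = -3.177370
p = -0.451340 / -3.177370 = 0.1420

p = 0.1420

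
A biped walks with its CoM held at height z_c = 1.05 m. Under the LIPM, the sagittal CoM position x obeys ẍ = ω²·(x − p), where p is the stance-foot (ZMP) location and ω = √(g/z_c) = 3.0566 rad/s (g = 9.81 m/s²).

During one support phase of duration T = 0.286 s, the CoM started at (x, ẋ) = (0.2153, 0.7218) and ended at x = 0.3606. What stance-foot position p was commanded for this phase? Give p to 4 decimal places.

ωT = 3.0566·0.286 = 0.874188; cosh(ωT) = 1.407064, sinh(ωT) = 0.989863
x(T) = p + (x₀−p)·cosh(ωT) + (ẋ₀/ω)·sinh(ωT) ⇒ p·(1 − cosh) = x(T) − x₀·cosh − (ẋ₀/ω)·sinh
numerator   = 0.3606 − (0.2153)·1.407064 − (0.7218/3.0566)·0.989863 = -0.176092
denominator = 1 − 1.407064 = -0.407064
p = -0.176092 / -0.407064 = 0.4326

p = 0.4326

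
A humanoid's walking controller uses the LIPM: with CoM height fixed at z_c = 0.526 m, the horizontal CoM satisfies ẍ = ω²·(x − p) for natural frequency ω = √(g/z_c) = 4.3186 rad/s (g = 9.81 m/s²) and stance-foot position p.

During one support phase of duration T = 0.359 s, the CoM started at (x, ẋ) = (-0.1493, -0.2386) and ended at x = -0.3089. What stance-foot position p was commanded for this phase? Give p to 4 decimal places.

ωT = 4.3186·0.359 = 1.550377; cosh(ωT) = 2.462708, sinh(ωT) = 2.250540
x(T) = p + (x₀−p)·cosh(ωT) + (ẋ₀/ω)·sinh(ωT) ⇒ p·(1 − cosh) = x(T) − x₀·cosh − (ẋ₀/ω)·sinh
numerator   = -0.3089 − (-0.1493)·2.462708 − (-0.2386/4.3186)·2.250540 = 0.183123
denominator = 1 − 2.462708 = -1.462708
p = 0.183123 / -1.462708 = -0.1252

p = -0.1252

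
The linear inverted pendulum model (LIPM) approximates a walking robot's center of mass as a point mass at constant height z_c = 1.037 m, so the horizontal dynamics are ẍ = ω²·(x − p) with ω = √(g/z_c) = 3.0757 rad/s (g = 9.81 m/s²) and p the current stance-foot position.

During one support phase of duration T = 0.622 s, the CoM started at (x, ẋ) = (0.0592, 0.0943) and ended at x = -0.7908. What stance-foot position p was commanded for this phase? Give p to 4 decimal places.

ωT = 3.0757·0.622 = 1.913085; cosh(ωT) = 3.460791, sinh(ωT) = 3.313166
x(T) = p + (x₀−p)·cosh(ωT) + (ẋ₀/ω)·sinh(ωT) ⇒ p·(1 − cosh) = x(T) − x₀·cosh − (ẋ₀/ω)·sinh
numerator   = -0.7908 − (0.0592)·3.460791 − (0.0943/3.0757)·3.313166 = -1.097259
denominator = 1 − 3.460791 = -2.460791
p = -1.097259 / -2.460791 = 0.4459

p = 0.4459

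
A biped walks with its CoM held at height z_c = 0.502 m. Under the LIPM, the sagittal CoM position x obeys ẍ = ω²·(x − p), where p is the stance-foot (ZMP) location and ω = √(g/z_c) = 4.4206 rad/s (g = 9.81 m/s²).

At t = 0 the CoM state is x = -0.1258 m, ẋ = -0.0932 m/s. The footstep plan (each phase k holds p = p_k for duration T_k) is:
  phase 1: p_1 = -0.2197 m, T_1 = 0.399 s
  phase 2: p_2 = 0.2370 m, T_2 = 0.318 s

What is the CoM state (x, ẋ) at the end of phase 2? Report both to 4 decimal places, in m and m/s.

x = 0.1185, ẋ = -0.0502

phase 1: p=-0.2197, T=0.399, ωT=1.763819, cosh=3.003034, sinh=2.831645; start (x,ẋ)=(-0.125800, -0.093200) → end (x,ẋ)=(0.002585, 0.895517)
phase 2: p=0.2370, T=0.318, ωT=1.405751, cosh=2.161885, sinh=1.916702; start (x,ẋ)=(0.002585, 0.895517) → end (x,ẋ)=(0.118504, -0.050187)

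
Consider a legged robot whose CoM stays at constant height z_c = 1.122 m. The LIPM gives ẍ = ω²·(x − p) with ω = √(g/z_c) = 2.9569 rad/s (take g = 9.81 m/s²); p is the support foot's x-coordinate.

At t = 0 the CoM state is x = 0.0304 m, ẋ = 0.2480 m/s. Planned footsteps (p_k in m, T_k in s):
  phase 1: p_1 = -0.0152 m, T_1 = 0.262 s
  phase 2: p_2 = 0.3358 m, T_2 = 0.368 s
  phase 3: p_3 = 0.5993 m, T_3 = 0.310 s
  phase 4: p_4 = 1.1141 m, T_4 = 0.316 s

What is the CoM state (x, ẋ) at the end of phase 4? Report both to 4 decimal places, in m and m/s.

x = -1.1735, ẋ = -5.9861

phase 1: p=-0.0152, T=0.262, ωT=0.774708, cosh=1.315398, sinh=0.854560; start (x,ẋ)=(0.030400, 0.248000) → end (x,ẋ)=(0.116455, 0.441443)
phase 2: p=0.3358, T=0.368, ωT=1.088139, cosh=1.652794, sinh=1.315951; start (x,ẋ)=(0.116455, 0.441443) → end (x,ẋ)=(0.169730, -0.123885)
phase 3: p=0.5993, T=0.310, ωT=0.916639, cosh=1.450366, sinh=1.050505; start (x,ẋ)=(0.169730, -0.123885) → end (x,ẋ)=(-0.067746, -1.514024)
phase 4: p=1.1141, T=0.316, ωT=0.934380, cosh=1.469232, sinh=1.076403; start (x,ẋ)=(-0.067746, -1.514024) → end (x,ẋ)=(-1.173458, -5.986053)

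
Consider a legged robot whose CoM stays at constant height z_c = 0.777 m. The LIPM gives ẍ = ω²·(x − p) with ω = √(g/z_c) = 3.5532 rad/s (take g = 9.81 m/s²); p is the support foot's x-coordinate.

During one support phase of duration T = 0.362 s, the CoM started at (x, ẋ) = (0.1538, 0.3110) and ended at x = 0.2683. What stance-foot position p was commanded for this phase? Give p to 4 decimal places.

ωT = 3.5532·0.362 = 1.286258; cosh(ωT) = 1.947761, sinh(ωT) = 1.671458
x(T) = p + (x₀−p)·cosh(ωT) + (ẋ₀/ω)·sinh(ωT) ⇒ p·(1 − cosh) = x(T) − x₀·cosh − (ẋ₀/ω)·sinh
numerator   = 0.2683 − (0.1538)·1.947761 − (0.3110/3.5532)·1.671458 = -0.177563
denominator = 1 − 1.947761 = -0.947761
p = -0.177563 / -0.947761 = 0.1873

p = 0.1873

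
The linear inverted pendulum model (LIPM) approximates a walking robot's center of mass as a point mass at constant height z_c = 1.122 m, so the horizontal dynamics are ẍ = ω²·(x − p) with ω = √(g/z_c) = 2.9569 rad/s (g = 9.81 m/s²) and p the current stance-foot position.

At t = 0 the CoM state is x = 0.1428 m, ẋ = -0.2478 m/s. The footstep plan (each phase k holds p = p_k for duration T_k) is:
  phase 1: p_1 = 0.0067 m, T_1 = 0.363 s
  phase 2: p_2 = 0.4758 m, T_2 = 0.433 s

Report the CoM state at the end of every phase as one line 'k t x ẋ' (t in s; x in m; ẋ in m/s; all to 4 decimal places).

1 0.3630 0.1208 0.1150
2 0.7960 -0.1476 -1.5197

phase 1: p=0.0067, T=0.363, ωT=1.073355, cosh=1.633518, sinh=1.291658; start (x,ẋ)=(0.142800, -0.247800) → end (x,ẋ)=(0.120776, 0.115022)
phase 2: p=0.4758, T=0.433, ωT=1.280338, cosh=1.937899, sinh=1.659956; start (x,ẋ)=(0.120776, 0.115022) → end (x,ẋ)=(-0.147630, -1.519674)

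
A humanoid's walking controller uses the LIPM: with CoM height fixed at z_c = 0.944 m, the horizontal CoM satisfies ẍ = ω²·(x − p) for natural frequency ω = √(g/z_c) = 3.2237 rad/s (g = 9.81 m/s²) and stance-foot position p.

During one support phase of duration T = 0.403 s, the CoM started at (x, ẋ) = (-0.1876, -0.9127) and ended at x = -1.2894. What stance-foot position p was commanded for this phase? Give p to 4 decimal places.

p = 0.4534

ωT = 3.2237·0.403 = 1.299151; cosh(ωT) = 1.969473, sinh(ωT) = 1.696710
x(T) = p + (x₀−p)·cosh(ωT) + (ẋ₀/ω)·sinh(ωT) ⇒ p·(1 − cosh) = x(T) − x₀·cosh − (ẋ₀/ω)·sinh
numerator   = -1.2894 − (-0.1876)·1.969473 − (-0.9127/3.2237)·1.696710 = -0.439551
denominator = 1 − 1.969473 = -0.969473
p = -0.439551 / -0.969473 = 0.4534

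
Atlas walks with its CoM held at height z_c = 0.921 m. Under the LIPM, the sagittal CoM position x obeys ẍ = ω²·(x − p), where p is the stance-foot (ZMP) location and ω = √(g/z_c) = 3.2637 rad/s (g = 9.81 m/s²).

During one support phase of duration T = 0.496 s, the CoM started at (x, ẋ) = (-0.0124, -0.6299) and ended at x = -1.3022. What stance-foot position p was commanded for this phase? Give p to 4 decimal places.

ωT = 3.2637·0.496 = 1.618795; cosh(ωT) = 2.622572, sinh(ωT) = 2.424434
x(T) = p + (x₀−p)·cosh(ωT) + (ẋ₀/ω)·sinh(ωT) ⇒ p·(1 − cosh) = x(T) − x₀·cosh − (ẋ₀/ω)·sinh
numerator   = -1.3022 − (-0.0124)·2.622572 − (-0.6299/3.2637)·2.424434 = -0.801760
denominator = 1 − 2.622572 = -1.622572
p = -0.801760 / -1.622572 = 0.4941

p = 0.4941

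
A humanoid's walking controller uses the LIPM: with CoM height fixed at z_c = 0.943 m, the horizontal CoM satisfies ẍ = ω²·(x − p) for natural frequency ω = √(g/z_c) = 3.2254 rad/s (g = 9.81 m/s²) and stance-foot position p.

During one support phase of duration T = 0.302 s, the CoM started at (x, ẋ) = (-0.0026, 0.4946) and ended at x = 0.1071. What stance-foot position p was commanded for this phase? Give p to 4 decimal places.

ωT = 3.2254·0.302 = 0.974071; cosh(ωT) = 1.513124, sinh(ωT) = 1.135581
x(T) = p + (x₀−p)·cosh(ωT) + (ẋ₀/ω)·sinh(ωT) ⇒ p·(1 − cosh) = x(T) − x₀·cosh − (ẋ₀/ω)·sinh
numerator   = 0.1071 − (-0.0026)·1.513124 − (0.4946/3.2254)·1.135581 = -0.063102
denominator = 1 − 1.513124 = -0.513124
p = -0.063102 / -0.513124 = 0.1230

p = 0.1230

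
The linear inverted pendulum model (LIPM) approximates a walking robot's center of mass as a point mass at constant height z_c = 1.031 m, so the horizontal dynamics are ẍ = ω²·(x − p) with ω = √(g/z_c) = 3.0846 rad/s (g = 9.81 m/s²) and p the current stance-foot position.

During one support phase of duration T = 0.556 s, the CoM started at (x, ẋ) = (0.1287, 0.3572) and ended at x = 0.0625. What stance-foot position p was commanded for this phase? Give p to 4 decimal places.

p = 0.3308

ωT = 3.0846·0.556 = 1.715038; cosh(ωT) = 2.868421, sinh(ωT) = 2.688464
x(T) = p + (x₀−p)·cosh(ωT) + (ẋ₀/ω)·sinh(ωT) ⇒ p·(1 − cosh) = x(T) − x₀·cosh − (ẋ₀/ω)·sinh
numerator   = 0.0625 − (0.1287)·2.868421 − (0.3572/3.0846)·2.688464 = -0.617993
denominator = 1 − 2.868421 = -1.868421
p = -0.617993 / -1.868421 = 0.3308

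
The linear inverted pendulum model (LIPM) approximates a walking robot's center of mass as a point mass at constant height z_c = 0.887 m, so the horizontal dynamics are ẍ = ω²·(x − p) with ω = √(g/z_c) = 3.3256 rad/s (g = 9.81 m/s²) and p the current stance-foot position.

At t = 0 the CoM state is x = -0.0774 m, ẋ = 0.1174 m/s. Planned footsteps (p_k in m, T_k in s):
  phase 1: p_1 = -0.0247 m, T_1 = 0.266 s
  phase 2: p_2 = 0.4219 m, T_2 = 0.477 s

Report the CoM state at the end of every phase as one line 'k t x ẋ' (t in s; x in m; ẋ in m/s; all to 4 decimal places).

1 0.2660 -0.0639 -0.0097
2 0.7430 -0.8214 -3.8061

phase 1: p=-0.0247, T=0.266, ωT=0.884610, cosh=1.417457, sinh=1.004582; start (x,ẋ)=(-0.077400, 0.117400) → end (x,ẋ)=(-0.063936, -0.009653)
phase 2: p=0.4219, T=0.477, ωT=1.586311, cosh=2.545186, sinh=2.340507; start (x,ẋ)=(-0.063936, -0.009653) → end (x,ẋ)=(-0.821437, -3.806119)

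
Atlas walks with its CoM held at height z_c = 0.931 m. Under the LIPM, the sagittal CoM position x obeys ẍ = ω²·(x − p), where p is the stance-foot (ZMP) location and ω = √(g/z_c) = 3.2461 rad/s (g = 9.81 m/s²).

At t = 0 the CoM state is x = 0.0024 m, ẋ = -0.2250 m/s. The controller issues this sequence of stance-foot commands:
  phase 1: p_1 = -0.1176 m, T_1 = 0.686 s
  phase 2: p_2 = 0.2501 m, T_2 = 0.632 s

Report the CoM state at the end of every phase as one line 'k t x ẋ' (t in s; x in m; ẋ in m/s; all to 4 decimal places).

1 0.6860 0.1276 0.7295
2 1.3180 0.6252 1.3627

phase 1: p=-0.1176, T=0.686, ωT=2.226825, cosh=4.689126, sinh=4.581256; start (x,ẋ)=(0.002400, -0.225000) → end (x,ẋ)=(0.127550, 0.729492)
phase 2: p=0.2501, T=0.632, ωT=2.051535, cosh=3.954186, sinh=3.825649; start (x,ẋ)=(0.127550, 0.729492) → end (x,ẋ)=(0.625249, 1.362672)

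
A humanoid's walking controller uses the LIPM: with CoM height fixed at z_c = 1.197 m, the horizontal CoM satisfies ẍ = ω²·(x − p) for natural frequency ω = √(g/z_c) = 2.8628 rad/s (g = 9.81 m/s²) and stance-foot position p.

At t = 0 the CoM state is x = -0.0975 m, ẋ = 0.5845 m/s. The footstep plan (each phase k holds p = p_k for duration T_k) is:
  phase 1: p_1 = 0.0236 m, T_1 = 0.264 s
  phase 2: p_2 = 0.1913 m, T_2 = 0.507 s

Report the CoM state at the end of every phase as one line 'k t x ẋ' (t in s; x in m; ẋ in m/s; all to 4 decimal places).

1 0.2640 0.0357 0.4718
2 0.7710 0.1734 0.1635

phase 1: p=0.0236, T=0.264, ωT=0.755779, cosh=1.299457, sinh=0.829813; start (x,ẋ)=(-0.097500, 0.584500) → end (x,ẋ)=(0.035659, 0.471849)
phase 2: p=0.1913, T=0.507, ωT=1.451440, cosh=2.251744, sinh=2.017512; start (x,ẋ)=(0.035659, 0.471849) → end (x,ẋ)=(0.173365, 0.163544)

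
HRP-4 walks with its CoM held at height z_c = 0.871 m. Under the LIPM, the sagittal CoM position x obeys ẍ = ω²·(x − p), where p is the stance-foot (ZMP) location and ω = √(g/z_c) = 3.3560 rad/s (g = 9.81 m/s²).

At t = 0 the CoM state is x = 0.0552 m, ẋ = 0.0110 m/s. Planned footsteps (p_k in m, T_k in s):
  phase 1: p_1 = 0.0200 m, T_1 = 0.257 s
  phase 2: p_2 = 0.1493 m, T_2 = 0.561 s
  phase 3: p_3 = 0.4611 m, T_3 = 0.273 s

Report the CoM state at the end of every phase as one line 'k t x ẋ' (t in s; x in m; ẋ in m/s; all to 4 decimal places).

phase 1: p=0.0200, T=0.257, ωT=0.862492, cosh=1.395583, sinh=0.973474; start (x,ẋ)=(0.055200, 0.011000) → end (x,ẋ)=(0.072315, 0.130349)
phase 2: p=0.1493, T=0.561, ωT=1.882716, cosh=3.361752, sinh=3.209576; start (x,ẋ)=(0.072315, 0.130349) → end (x,ẋ)=(0.015158, -0.391027)
phase 3: p=0.4611, T=0.273, ωT=0.916188, cosh=1.449892, sinh=1.049851; start (x,ẋ)=(0.015158, -0.391027) → end (x,ẋ)=(-0.307792, -2.138133)

1 0.2570 0.0723 0.1303
2 0.8180 0.0152 -0.3910
3 1.0910 -0.3078 -2.1381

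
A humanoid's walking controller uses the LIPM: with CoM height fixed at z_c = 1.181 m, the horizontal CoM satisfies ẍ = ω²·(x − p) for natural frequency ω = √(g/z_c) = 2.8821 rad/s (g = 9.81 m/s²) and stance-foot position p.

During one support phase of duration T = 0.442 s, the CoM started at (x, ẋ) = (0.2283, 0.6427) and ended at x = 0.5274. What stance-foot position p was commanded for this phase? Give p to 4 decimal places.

ωT = 2.8821·0.442 = 1.273888; cosh(ωT) = 1.927233, sinh(ωT) = 1.647492
x(T) = p + (x₀−p)·cosh(ωT) + (ẋ₀/ω)·sinh(ωT) ⇒ p·(1 − cosh) = x(T) − x₀·cosh − (ẋ₀/ω)·sinh
numerator   = 0.5274 − (0.2283)·1.927233 − (0.6427/2.8821)·1.647492 = -0.279973
denominator = 1 − 1.927233 = -0.927233
p = -0.279973 / -0.927233 = 0.3019

p = 0.3019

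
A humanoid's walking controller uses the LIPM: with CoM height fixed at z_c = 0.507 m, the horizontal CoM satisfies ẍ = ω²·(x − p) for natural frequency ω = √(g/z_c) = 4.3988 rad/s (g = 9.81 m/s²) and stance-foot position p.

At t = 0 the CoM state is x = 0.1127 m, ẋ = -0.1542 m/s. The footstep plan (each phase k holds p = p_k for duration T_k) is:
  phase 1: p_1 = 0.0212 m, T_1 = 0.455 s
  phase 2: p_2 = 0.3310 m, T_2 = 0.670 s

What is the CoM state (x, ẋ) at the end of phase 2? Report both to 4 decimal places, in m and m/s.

phase 1: p=0.0212, T=0.455, ωT=2.001454, cosh=3.767473, sinh=3.632334; start (x,ẋ)=(0.112700, -0.154200) → end (x,ẋ)=(0.238592, 0.881035)
phase 2: p=0.3310, T=0.670, ωT=2.947196, cosh=9.552471, sinh=9.499985; start (x,ẋ)=(0.238592, 0.881035) → end (x,ẋ)=(1.351027, 4.554474)

x = 1.3510, ẋ = 4.5545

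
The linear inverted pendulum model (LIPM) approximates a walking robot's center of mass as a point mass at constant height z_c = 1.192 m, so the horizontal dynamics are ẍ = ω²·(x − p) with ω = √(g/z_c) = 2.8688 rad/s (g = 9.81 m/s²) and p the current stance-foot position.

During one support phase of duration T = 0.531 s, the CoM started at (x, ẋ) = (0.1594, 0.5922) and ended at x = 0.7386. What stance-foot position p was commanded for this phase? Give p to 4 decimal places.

p = 0.0680

ωT = 2.8688·0.531 = 1.523333; cosh(ωT) = 2.402737, sinh(ωT) = 2.184752
x(T) = p + (x₀−p)·cosh(ωT) + (ẋ₀/ω)·sinh(ωT) ⇒ p·(1 − cosh) = x(T) − x₀·cosh − (ẋ₀/ω)·sinh
numerator   = 0.7386 − (0.1594)·2.402737 − (0.5922/2.8688)·2.184752 = -0.095390
denominator = 1 − 2.402737 = -1.402737
p = -0.095390 / -1.402737 = 0.0680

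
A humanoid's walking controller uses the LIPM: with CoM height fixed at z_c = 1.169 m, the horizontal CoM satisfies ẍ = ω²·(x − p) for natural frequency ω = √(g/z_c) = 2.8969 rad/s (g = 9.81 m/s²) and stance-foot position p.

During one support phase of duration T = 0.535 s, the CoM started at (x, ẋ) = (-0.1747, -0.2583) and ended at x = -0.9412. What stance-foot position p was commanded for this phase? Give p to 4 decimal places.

ωT = 2.8969·0.535 = 1.549842; cosh(ωT) = 2.461503, sinh(ωT) = 2.249221
x(T) = p + (x₀−p)·cosh(ωT) + (ẋ₀/ω)·sinh(ωT) ⇒ p·(1 − cosh) = x(T) − x₀·cosh − (ẋ₀/ω)·sinh
numerator   = -0.9412 − (-0.1747)·2.461503 − (-0.2583/2.8969)·2.249221 = -0.310625
denominator = 1 − 2.461503 = -1.461503
p = -0.310625 / -1.461503 = 0.2125

p = 0.2125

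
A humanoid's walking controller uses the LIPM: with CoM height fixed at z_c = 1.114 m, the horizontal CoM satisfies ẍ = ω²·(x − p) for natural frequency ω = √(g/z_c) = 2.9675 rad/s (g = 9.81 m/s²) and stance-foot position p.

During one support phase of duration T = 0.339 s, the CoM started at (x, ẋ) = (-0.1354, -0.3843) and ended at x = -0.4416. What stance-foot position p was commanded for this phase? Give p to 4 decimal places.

ωT = 2.9675·0.339 = 1.005983; cosh(ωT) = 1.550139, sinh(ωT) = 1.184454
x(T) = p + (x₀−p)·cosh(ωT) + (ẋ₀/ω)·sinh(ωT) ⇒ p·(1 − cosh) = x(T) − x₀·cosh − (ẋ₀/ω)·sinh
numerator   = -0.4416 − (-0.1354)·1.550139 − (-0.3843/2.9675)·1.184454 = -0.078321
denominator = 1 − 1.550139 = -0.550139
p = -0.078321 / -0.550139 = 0.1424

p = 0.1424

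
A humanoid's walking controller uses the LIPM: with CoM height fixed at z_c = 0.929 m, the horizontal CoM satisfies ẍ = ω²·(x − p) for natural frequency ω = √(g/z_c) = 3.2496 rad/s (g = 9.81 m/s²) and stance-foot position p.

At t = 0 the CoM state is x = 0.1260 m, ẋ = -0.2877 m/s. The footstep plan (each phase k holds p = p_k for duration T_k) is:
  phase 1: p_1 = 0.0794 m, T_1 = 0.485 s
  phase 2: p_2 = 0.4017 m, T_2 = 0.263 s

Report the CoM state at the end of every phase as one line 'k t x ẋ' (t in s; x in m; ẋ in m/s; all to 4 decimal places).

phase 1: p=0.0794, T=0.485, ωT=1.576056, cosh=2.521317, sinh=2.314528; start (x,ẋ)=(0.126000, -0.287700) → end (x,ẋ)=(-0.008021, -0.374891)
phase 2: p=0.4017, T=0.263, ωT=0.854645, cosh=1.387987, sinh=0.962553; start (x,ẋ)=(-0.008021, -0.374891) → end (x,ẋ)=(-0.278032, -1.801914)

1 0.4850 -0.0080 -0.3749
2 0.7480 -0.2780 -1.8019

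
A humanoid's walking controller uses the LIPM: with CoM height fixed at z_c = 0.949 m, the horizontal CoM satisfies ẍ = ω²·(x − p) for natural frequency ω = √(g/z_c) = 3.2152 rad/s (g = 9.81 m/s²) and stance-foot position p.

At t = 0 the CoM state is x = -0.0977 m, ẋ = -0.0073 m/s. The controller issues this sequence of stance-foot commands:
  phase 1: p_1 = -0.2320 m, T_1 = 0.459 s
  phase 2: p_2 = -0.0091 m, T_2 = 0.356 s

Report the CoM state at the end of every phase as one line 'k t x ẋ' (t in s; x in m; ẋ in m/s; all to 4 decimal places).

phase 1: p=-0.2320, T=0.459, ωT=1.475777, cosh=2.301517, sinh=2.072916; start (x,ẋ)=(-0.097700, -0.007300) → end (x,ẋ)=(0.072387, 0.878287)
phase 2: p=-0.0091, T=0.356, ωT=1.144611, cosh=1.729784, sinh=1.411436; start (x,ẋ)=(0.072387, 0.878287) → end (x,ẋ)=(0.517413, 1.889039)

1 0.4590 0.0724 0.8783
2 0.8150 0.5174 1.8890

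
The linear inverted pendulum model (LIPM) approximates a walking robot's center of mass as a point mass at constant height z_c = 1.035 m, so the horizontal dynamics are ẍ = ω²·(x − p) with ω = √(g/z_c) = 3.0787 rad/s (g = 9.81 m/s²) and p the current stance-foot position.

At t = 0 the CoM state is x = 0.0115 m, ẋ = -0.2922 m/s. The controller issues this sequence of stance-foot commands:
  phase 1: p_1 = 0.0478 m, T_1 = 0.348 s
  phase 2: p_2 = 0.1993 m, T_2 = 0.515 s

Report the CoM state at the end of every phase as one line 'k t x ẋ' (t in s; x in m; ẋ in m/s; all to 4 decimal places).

1 0.3480 -0.1337 -0.6206
2 0.8630 -1.1190 -3.9757

phase 1: p=0.0478, T=0.348, ωT=1.071388, cosh=1.630980, sinh=1.288447; start (x,ẋ)=(0.011500, -0.292200) → end (x,ẋ)=(-0.133691, -0.620565)
phase 2: p=0.1993, T=0.515, ωT=1.585530, cosh=2.543360, sinh=2.338521; start (x,ẋ)=(-0.133691, -0.620565) → end (x,ẋ)=(-1.118986, -3.975727)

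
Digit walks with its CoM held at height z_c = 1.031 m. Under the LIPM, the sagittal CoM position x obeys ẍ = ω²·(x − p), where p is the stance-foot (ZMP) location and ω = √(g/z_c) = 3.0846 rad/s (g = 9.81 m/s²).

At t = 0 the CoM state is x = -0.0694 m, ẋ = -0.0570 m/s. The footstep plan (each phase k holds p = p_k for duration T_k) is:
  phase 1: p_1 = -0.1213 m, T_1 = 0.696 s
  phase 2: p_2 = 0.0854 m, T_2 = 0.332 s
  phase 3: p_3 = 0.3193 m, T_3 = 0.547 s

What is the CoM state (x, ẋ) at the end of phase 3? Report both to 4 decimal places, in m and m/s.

phase 1: p=-0.1213, T=0.696, ωT=2.146882, cosh=4.337489, sinh=4.220641; start (x,ẋ)=(-0.069400, -0.057000) → end (x,ẋ)=(0.025823, 0.428449)
phase 2: p=0.0854, T=0.332, ωT=1.024087, cosh=1.571838, sinh=1.212714; start (x,ẋ)=(0.025823, 0.428449) → end (x,ẋ)=(0.160199, 0.450590)
phase 3: p=0.3193, T=0.547, ωT=1.687276, cosh=2.794881, sinh=2.609858; start (x,ẋ)=(0.160199, 0.450590) → end (x,ẋ)=(0.255874, -0.021474)

x = 0.2559, ẋ = -0.0215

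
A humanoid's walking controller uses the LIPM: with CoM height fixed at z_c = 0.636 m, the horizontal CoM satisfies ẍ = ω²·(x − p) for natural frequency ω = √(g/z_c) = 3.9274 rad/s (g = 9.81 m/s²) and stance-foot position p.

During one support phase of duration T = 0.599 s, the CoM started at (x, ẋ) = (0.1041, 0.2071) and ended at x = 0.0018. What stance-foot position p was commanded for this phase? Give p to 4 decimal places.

p = 0.1917

ωT = 3.9274·0.599 = 2.352513; cosh(ωT) = 5.303539, sinh(ωT) = 5.208410
x(T) = p + (x₀−p)·cosh(ωT) + (ẋ₀/ω)·sinh(ωT) ⇒ p·(1 − cosh) = x(T) − x₀·cosh − (ẋ₀/ω)·sinh
numerator   = 0.0018 − (0.1041)·5.303539 − (0.2071/3.9274)·5.208410 = -0.824949
denominator = 1 − 5.303539 = -4.303539
p = -0.824949 / -4.303539 = 0.1917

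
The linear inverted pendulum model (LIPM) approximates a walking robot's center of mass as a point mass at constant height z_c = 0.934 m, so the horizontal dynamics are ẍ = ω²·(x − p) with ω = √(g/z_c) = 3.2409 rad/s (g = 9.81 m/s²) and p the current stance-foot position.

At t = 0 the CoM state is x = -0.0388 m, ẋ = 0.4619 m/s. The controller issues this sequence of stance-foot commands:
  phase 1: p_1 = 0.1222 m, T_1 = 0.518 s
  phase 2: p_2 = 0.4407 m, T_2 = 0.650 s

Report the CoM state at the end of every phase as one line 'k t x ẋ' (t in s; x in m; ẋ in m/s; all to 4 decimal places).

phase 1: p=0.1222, T=0.518, ωT=1.678786, cosh=2.772824, sinh=2.586223; start (x,ẋ)=(-0.038800, 0.461900) → end (x,ẋ)=(0.044369, -0.068685)
phase 2: p=0.4407, T=0.650, ωT=2.106585, cosh=4.170887, sinh=4.049234; start (x,ẋ)=(0.044369, -0.068685) → end (x,ẋ)=(-1.298166, -5.487588)

1 0.5180 0.0444 -0.0687
2 1.1680 -1.2982 -5.4876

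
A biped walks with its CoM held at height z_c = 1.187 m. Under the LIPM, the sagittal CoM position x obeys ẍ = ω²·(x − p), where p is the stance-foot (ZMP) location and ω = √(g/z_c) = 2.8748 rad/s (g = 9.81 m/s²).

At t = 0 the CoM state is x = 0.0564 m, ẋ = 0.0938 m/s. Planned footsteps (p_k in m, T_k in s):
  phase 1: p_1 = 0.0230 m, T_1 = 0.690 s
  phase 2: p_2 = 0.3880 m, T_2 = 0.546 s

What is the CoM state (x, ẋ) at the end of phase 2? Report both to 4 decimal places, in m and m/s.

x = 0.6262, ẋ = 0.9031

phase 1: p=0.0230, T=0.690, ωT=1.983612, cosh=3.703261, sinh=3.565690; start (x,ẋ)=(0.056400, 0.093800) → end (x,ẋ)=(0.263032, 0.689737)
phase 2: p=0.3880, T=0.546, ωT=1.569641, cosh=2.506521, sinh=2.298401; start (x,ẋ)=(0.263032, 0.689737) → end (x,ẋ)=(0.626209, 0.903119)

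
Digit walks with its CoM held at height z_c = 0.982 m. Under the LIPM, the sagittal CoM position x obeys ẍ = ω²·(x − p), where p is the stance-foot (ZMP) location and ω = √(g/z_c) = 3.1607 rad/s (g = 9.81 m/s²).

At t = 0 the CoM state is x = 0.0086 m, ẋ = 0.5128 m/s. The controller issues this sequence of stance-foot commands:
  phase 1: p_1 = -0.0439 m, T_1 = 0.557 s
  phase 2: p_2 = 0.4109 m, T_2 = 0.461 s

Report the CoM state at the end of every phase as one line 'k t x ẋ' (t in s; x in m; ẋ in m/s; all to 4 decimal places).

1 0.5570 0.5711 2.0034
2 1.0180 2.0603 5.5618

phase 1: p=-0.0439, T=0.557, ωT=1.760510, cosh=2.993680, sinh=2.821722; start (x,ẋ)=(0.008600, 0.512800) → end (x,ẋ)=(0.571072, 2.003386)
phase 2: p=0.4109, T=0.461, ωT=1.457083, cosh=2.263165, sinh=2.030251; start (x,ẋ)=(0.571072, 2.003386) → end (x,ẋ)=(2.060254, 5.561818)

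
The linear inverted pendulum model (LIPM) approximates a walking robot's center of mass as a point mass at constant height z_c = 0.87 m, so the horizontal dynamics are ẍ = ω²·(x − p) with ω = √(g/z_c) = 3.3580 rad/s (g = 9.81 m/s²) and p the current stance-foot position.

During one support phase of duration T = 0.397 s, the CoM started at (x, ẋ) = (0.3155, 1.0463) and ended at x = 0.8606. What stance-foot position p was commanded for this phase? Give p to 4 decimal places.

p = 0.3201

ωT = 3.3580·0.397 = 1.333126; cosh(ωT) = 2.028267, sinh(ωT) = 1.764615
x(T) = p + (x₀−p)·cosh(ωT) + (ẋ₀/ω)·sinh(ωT) ⇒ p·(1 − cosh) = x(T) − x₀·cosh − (ẋ₀/ω)·sinh
numerator   = 0.8606 − (0.3155)·2.028267 − (1.0463/3.3580)·1.764615 = -0.329144
denominator = 1 − 2.028267 = -1.028267
p = -0.329144 / -1.028267 = 0.3201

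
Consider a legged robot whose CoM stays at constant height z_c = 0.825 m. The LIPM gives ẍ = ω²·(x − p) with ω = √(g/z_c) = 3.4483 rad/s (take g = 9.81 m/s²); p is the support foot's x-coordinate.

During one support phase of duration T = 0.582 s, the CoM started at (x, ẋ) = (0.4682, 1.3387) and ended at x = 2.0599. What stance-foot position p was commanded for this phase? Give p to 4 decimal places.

p = 0.4059

ωT = 3.4483·0.582 = 2.006911; cosh(ωT) = 3.787350, sinh(ωT) = 3.652946
x(T) = p + (x₀−p)·cosh(ωT) + (ẋ₀/ω)·sinh(ωT) ⇒ p·(1 − cosh) = x(T) − x₀·cosh − (ẋ₀/ω)·sinh
numerator   = 2.0599 − (0.4682)·3.787350 − (1.3387/3.4483)·3.652946 = -1.131485
denominator = 1 − 3.787350 = -2.787350
p = -1.131485 / -2.787350 = 0.4059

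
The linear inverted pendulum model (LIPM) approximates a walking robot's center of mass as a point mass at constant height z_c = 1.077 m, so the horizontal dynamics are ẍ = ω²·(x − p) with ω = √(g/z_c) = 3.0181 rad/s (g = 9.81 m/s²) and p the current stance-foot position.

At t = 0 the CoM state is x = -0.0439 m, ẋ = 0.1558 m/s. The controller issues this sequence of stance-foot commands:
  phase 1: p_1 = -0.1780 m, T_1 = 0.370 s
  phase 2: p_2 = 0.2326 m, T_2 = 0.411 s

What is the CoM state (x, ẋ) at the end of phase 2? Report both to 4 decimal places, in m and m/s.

phase 1: p=-0.1780, T=0.370, ωT=1.116697, cosh=1.691053, sinh=1.363694; start (x,ẋ)=(-0.043900, 0.155800) → end (x,ẋ)=(0.119167, 0.815390)
phase 2: p=0.2326, T=0.411, ωT=1.240439, cosh=1.873194, sinh=1.583937; start (x,ẋ)=(0.119167, 0.815390) → end (x,ẋ)=(0.448045, 0.985119)

x = 0.4480, ẋ = 0.9851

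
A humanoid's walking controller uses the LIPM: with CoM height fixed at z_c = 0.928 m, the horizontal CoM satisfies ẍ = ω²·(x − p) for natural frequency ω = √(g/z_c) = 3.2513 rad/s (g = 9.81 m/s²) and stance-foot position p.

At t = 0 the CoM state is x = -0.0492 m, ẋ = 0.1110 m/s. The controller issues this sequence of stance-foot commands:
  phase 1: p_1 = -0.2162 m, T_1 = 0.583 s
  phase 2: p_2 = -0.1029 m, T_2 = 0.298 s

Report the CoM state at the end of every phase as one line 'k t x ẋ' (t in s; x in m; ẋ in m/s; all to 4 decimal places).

phase 1: p=-0.2162, T=0.583, ωT=1.895508, cosh=3.403085, sinh=3.252843; start (x,ẋ)=(-0.049200, 0.111000) → end (x,ẋ)=(0.463168, 2.143929)
phase 2: p=-0.1029, T=0.298, ωT=0.968887, cosh=1.507258, sinh=1.127753; start (x,ẋ)=(0.463168, 2.143929) → end (x,ẋ)=(1.493958, 5.307035)

1 0.5830 0.4632 2.1439
2 0.8810 1.4940 5.3070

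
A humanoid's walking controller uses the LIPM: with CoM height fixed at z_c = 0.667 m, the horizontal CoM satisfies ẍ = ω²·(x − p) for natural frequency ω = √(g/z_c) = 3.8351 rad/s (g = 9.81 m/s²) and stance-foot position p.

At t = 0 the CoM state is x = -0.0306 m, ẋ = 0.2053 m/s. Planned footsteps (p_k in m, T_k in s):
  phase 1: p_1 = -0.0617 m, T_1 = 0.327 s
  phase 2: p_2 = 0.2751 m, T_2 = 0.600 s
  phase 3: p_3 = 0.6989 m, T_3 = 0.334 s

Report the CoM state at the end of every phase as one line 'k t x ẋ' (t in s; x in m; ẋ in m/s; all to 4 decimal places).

phase 1: p=-0.0617, T=0.327, ωT=1.254078, cosh=1.894972, sinh=1.609633; start (x,ẋ)=(-0.030600, 0.205300) → end (x,ẋ)=(0.083400, 0.581021)
phase 2: p=0.2751, T=0.600, ωT=2.301060, cosh=5.042457, sinh=4.942304; start (x,ẋ)=(0.083400, 0.581021) → end (x,ẋ)=(0.057226, -0.703747)
phase 3: p=0.6989, T=0.334, ωT=1.280923, cosh=1.938872, sinh=1.661091; start (x,ẋ)=(0.057226, -0.703747) → end (x,ẋ)=(-0.850036, -5.452227)

1 0.3270 0.0834 0.5810
2 0.9270 0.0572 -0.7037
3 1.2610 -0.8500 -5.4522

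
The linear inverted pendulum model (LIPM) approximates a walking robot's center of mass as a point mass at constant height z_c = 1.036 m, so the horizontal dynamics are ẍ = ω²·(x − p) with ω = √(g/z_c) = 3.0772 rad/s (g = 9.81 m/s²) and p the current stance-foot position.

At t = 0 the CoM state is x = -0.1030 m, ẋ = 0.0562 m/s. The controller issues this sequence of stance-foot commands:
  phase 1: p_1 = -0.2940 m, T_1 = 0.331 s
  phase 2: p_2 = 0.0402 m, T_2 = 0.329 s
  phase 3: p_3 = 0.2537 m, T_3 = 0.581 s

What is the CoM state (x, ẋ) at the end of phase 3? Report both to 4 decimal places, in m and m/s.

phase 1: p=-0.2940, T=0.331, ωT=1.018553, cosh=1.565151, sinh=1.204034; start (x,ẋ)=(-0.103000, 0.056200) → end (x,ẋ)=(0.026934, 0.795627)
phase 2: p=0.0402, T=0.329, ωT=1.012399, cosh=1.557771, sinh=1.194424; start (x,ẋ)=(0.026934, 0.795627) → end (x,ẋ)=(0.328359, 1.190644)
phase 3: p=0.2537, T=0.581, ωT=1.787853, cosh=3.071964, sinh=2.904645; start (x,ẋ)=(0.328359, 1.190644) → end (x,ẋ)=(1.606927, 4.324928)

x = 1.6069, ẋ = 4.3249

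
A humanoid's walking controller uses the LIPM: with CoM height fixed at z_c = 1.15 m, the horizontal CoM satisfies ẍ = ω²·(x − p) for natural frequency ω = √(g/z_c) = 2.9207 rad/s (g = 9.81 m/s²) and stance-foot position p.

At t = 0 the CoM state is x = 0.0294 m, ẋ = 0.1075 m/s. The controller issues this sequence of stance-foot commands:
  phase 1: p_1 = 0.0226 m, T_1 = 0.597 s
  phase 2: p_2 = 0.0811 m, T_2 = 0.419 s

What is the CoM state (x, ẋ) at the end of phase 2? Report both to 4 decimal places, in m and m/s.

phase 1: p=0.0226, T=0.597, ωT=1.743658, cosh=2.946551, sinh=2.771671; start (x,ẋ)=(0.029400, 0.107500) → end (x,ẋ)=(0.144651, 0.371802)
phase 2: p=0.0811, T=0.419, ωT=1.223773, cosh=1.847056, sinh=1.552937; start (x,ẋ)=(0.144651, 0.371802) → end (x,ẋ)=(0.396170, 0.974986)

x = 0.3962, ẋ = 0.9750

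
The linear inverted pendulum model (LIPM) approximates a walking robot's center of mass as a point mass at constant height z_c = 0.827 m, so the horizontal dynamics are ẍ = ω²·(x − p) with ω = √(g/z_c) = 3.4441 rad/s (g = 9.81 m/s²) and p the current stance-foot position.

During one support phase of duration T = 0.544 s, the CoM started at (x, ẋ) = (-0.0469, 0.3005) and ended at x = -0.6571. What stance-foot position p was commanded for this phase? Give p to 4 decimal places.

p = 0.3336

ωT = 3.4441·0.544 = 1.873590; cosh(ωT) = 3.332603, sinh(ωT) = 3.179031
x(T) = p + (x₀−p)·cosh(ωT) + (ẋ₀/ω)·sinh(ωT) ⇒ p·(1 − cosh) = x(T) − x₀·cosh − (ẋ₀/ω)·sinh
numerator   = -0.6571 − (-0.0469)·3.332603 − (0.3005/3.4441)·3.179031 = -0.778174
denominator = 1 − 3.332603 = -2.332603
p = -0.778174 / -2.332603 = 0.3336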